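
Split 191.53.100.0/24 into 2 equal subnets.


New prefix = 24 + 1 = 25
Each subnet has 128 addresses
  191.53.100.0/25
  191.53.100.128/25
Subnets: 191.53.100.0/25, 191.53.100.128/25


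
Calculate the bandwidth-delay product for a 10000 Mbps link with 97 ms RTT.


BDP = bandwidth * RTT
= 10000 Mbps * 97 ms
= 10000 * 1e6 * 97 / 1000 bits
= 970000000 bits
= 121250000 bytes
= 118408.2031 KB
BDP = 970000000 bits (121250000 bytes)


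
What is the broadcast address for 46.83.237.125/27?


Network: 46.83.237.96/27
Host bits = 5
Set all host bits to 1:
Broadcast: 46.83.237.127


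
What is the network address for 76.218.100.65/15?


IP:   01001100.11011010.01100100.01000001
Mask: 11111111.11111110.00000000.00000000
AND operation:
Net:  01001100.11011010.00000000.00000000
Network: 76.218.0.0/15


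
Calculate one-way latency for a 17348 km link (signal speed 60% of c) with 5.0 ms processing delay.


Speed = 0.6 * 3e5 km/s = 180000 km/s
Propagation delay = 17348 / 180000 = 0.0964 s = 96.3778 ms
Processing delay = 5.0 ms
Total one-way latency = 101.3778 ms


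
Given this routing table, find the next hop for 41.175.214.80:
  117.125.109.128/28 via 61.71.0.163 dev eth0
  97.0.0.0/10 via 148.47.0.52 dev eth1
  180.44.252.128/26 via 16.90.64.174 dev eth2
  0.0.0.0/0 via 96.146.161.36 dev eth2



Longest prefix match for 41.175.214.80:
  /28 117.125.109.128: no
  /10 97.0.0.0: no
  /26 180.44.252.128: no
  /0 0.0.0.0: MATCH
Selected: next-hop 96.146.161.36 via eth2 (matched /0)


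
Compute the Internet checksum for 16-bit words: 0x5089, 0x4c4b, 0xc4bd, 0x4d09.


Sum all words (with carry folding):
+ 0x5089 = 0x5089
+ 0x4c4b = 0x9cd4
+ 0xc4bd = 0x6192
+ 0x4d09 = 0xae9b
One's complement: ~0xae9b
Checksum = 0x5164


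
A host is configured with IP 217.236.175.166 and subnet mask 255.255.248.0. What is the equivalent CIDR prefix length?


Binary: 11111111.11111111.11111000.00000000
Count leading 1s
Prefix: /21


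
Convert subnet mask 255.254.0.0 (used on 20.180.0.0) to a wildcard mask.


Subnet mask: 255.254.0.0
Wildcard = 255.255.255.255 - subnet mask
255 - 255 = 0
255 - 254 = 1
255 - 0 = 255
255 - 0 = 255
Wildcard: 0.1.255.255


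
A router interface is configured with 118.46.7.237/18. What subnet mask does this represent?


/18 means 18 network bits, 14 host bits
Binary: 11111111111111111100000000000000
Mask: 255.255.192.0


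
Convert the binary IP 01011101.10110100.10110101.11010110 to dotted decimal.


01011101 = 93
10110100 = 180
10110101 = 181
11010110 = 214
IP: 93.180.181.214


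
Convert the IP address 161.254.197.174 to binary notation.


161 = 10100001
254 = 11111110
197 = 11000101
174 = 10101110
Binary: 10100001.11111110.11000101.10101110


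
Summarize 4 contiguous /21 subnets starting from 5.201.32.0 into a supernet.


Original prefix: /21
Number of subnets: 4 = 2^2
New prefix = 21 - 2 = 19
Supernet: 5.201.32.0/19


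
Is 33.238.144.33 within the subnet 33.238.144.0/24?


Subnet network: 33.238.144.0
Test IP AND mask: 33.238.144.0
Yes, 33.238.144.33 is in 33.238.144.0/24


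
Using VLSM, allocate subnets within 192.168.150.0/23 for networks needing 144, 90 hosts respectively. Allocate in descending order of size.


144 hosts -> /24 (254 usable): 192.168.150.0/24
90 hosts -> /25 (126 usable): 192.168.151.0/25
Allocation: 192.168.150.0/24 (144 hosts, 254 usable); 192.168.151.0/25 (90 hosts, 126 usable)


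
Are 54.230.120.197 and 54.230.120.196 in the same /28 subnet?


Mask: 255.255.255.240
54.230.120.197 AND mask = 54.230.120.192
54.230.120.196 AND mask = 54.230.120.192
Yes, same subnet (54.230.120.192)


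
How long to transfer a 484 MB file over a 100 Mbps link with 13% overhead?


Effective throughput = 100 * (1 - 13/100) = 87 Mbps
File size in Mb = 484 * 8 = 3872 Mb
Time = 3872 / 87
Time = 44.5057 seconds


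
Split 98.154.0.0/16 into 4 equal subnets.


New prefix = 16 + 2 = 18
Each subnet has 16384 addresses
  98.154.0.0/18
  98.154.64.0/18
  98.154.128.0/18
  98.154.192.0/18
Subnets: 98.154.0.0/18, 98.154.64.0/18, 98.154.128.0/18, 98.154.192.0/18


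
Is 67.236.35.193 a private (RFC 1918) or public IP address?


RFC 1918 private ranges:
  10.0.0.0/8 (10.0.0.0 - 10.255.255.255)
  172.16.0.0/12 (172.16.0.0 - 172.31.255.255)
  192.168.0.0/16 (192.168.0.0 - 192.168.255.255)
Public (not in any RFC 1918 range)


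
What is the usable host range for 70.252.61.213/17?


Network: 70.252.0.0
Broadcast: 70.252.127.255
First usable = network + 1
Last usable = broadcast - 1
Range: 70.252.0.1 to 70.252.127.254


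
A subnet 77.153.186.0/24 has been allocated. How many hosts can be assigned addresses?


Host bits = 32 - 24 = 8
Total addresses = 2^8 = 256
Usable = total - 2 (network and broadcast)
Usable hosts: 254


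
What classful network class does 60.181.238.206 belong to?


First octet: 60
Binary: 00111100
0xxxxxxx -> Class A (1-126)
Class A, default mask 255.0.0.0 (/8)


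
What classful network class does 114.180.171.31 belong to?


First octet: 114
Binary: 01110010
0xxxxxxx -> Class A (1-126)
Class A, default mask 255.0.0.0 (/8)


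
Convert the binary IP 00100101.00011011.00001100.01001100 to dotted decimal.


00100101 = 37
00011011 = 27
00001100 = 12
01001100 = 76
IP: 37.27.12.76


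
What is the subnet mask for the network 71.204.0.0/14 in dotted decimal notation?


/14 means 14 network bits, 18 host bits
Binary: 11111111111111000000000000000000
Mask: 255.252.0.0


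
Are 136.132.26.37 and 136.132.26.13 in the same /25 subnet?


Mask: 255.255.255.128
136.132.26.37 AND mask = 136.132.26.0
136.132.26.13 AND mask = 136.132.26.0
Yes, same subnet (136.132.26.0)


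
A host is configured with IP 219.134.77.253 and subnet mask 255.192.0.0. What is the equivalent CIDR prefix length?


Binary: 11111111.11000000.00000000.00000000
Count leading 1s
Prefix: /10


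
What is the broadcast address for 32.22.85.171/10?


Network: 32.0.0.0/10
Host bits = 22
Set all host bits to 1:
Broadcast: 32.63.255.255


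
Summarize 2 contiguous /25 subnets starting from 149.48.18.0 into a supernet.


Original prefix: /25
Number of subnets: 2 = 2^1
New prefix = 25 - 1 = 24
Supernet: 149.48.18.0/24


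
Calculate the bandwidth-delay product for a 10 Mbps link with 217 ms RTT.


BDP = bandwidth * RTT
= 10 Mbps * 217 ms
= 10 * 1e6 * 217 / 1000 bits
= 2170000 bits
= 271250 bytes
= 264.8926 KB
BDP = 2170000 bits (271250 bytes)


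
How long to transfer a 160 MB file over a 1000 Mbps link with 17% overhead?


Effective throughput = 1000 * (1 - 17/100) = 830 Mbps
File size in Mb = 160 * 8 = 1280 Mb
Time = 1280 / 830
Time = 1.5422 seconds


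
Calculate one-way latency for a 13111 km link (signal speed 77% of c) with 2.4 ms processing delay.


Speed = 0.77 * 3e5 km/s = 231000 km/s
Propagation delay = 13111 / 231000 = 0.0568 s = 56.7576 ms
Processing delay = 2.4 ms
Total one-way latency = 59.1576 ms


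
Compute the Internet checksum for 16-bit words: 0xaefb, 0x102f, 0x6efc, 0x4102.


Sum all words (with carry folding):
+ 0xaefb = 0xaefb
+ 0x102f = 0xbf2a
+ 0x6efc = 0x2e27
+ 0x4102 = 0x6f29
One's complement: ~0x6f29
Checksum = 0x90d6


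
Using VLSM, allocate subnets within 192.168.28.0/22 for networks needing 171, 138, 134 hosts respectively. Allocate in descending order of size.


171 hosts -> /24 (254 usable): 192.168.28.0/24
138 hosts -> /24 (254 usable): 192.168.29.0/24
134 hosts -> /24 (254 usable): 192.168.30.0/24
Allocation: 192.168.28.0/24 (171 hosts, 254 usable); 192.168.29.0/24 (138 hosts, 254 usable); 192.168.30.0/24 (134 hosts, 254 usable)


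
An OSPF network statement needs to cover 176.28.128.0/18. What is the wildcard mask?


Subnet mask: 255.255.192.0
Wildcard = 255.255.255.255 - subnet mask
255 - 255 = 0
255 - 255 = 0
255 - 192 = 63
255 - 0 = 255
Wildcard: 0.0.63.255


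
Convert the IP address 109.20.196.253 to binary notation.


109 = 01101101
20 = 00010100
196 = 11000100
253 = 11111101
Binary: 01101101.00010100.11000100.11111101


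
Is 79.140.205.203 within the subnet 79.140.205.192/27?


Subnet network: 79.140.205.192
Test IP AND mask: 79.140.205.192
Yes, 79.140.205.203 is in 79.140.205.192/27


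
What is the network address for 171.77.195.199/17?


IP:   10101011.01001101.11000011.11000111
Mask: 11111111.11111111.10000000.00000000
AND operation:
Net:  10101011.01001101.10000000.00000000
Network: 171.77.128.0/17


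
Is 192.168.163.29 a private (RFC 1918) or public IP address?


RFC 1918 private ranges:
  10.0.0.0/8 (10.0.0.0 - 10.255.255.255)
  172.16.0.0/12 (172.16.0.0 - 172.31.255.255)
  192.168.0.0/16 (192.168.0.0 - 192.168.255.255)
Private (in 192.168.0.0/16)


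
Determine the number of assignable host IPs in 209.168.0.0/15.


Host bits = 32 - 15 = 17
Total addresses = 2^17 = 131072
Usable = total - 2 (network and broadcast)
Usable hosts: 131070


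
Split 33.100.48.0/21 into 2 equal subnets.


New prefix = 21 + 1 = 22
Each subnet has 1024 addresses
  33.100.48.0/22
  33.100.52.0/22
Subnets: 33.100.48.0/22, 33.100.52.0/22


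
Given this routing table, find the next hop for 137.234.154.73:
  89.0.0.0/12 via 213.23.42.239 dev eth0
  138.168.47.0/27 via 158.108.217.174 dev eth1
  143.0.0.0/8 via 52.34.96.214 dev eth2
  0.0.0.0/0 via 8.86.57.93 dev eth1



Longest prefix match for 137.234.154.73:
  /12 89.0.0.0: no
  /27 138.168.47.0: no
  /8 143.0.0.0: no
  /0 0.0.0.0: MATCH
Selected: next-hop 8.86.57.93 via eth1 (matched /0)


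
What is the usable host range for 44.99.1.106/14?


Network: 44.96.0.0
Broadcast: 44.99.255.255
First usable = network + 1
Last usable = broadcast - 1
Range: 44.96.0.1 to 44.99.255.254


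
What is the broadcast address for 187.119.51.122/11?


Network: 187.96.0.0/11
Host bits = 21
Set all host bits to 1:
Broadcast: 187.127.255.255


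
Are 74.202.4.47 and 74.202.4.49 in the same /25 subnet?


Mask: 255.255.255.128
74.202.4.47 AND mask = 74.202.4.0
74.202.4.49 AND mask = 74.202.4.0
Yes, same subnet (74.202.4.0)


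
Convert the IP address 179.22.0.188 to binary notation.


179 = 10110011
22 = 00010110
0 = 00000000
188 = 10111100
Binary: 10110011.00010110.00000000.10111100


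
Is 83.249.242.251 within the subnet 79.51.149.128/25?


Subnet network: 79.51.149.128
Test IP AND mask: 83.249.242.128
No, 83.249.242.251 is not in 79.51.149.128/25


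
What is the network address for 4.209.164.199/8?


IP:   00000100.11010001.10100100.11000111
Mask: 11111111.00000000.00000000.00000000
AND operation:
Net:  00000100.00000000.00000000.00000000
Network: 4.0.0.0/8


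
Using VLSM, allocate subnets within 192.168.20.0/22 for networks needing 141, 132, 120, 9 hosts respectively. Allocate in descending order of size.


141 hosts -> /24 (254 usable): 192.168.20.0/24
132 hosts -> /24 (254 usable): 192.168.21.0/24
120 hosts -> /25 (126 usable): 192.168.22.0/25
9 hosts -> /28 (14 usable): 192.168.22.128/28
Allocation: 192.168.20.0/24 (141 hosts, 254 usable); 192.168.21.0/24 (132 hosts, 254 usable); 192.168.22.0/25 (120 hosts, 126 usable); 192.168.22.128/28 (9 hosts, 14 usable)


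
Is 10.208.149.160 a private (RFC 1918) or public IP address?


RFC 1918 private ranges:
  10.0.0.0/8 (10.0.0.0 - 10.255.255.255)
  172.16.0.0/12 (172.16.0.0 - 172.31.255.255)
  192.168.0.0/16 (192.168.0.0 - 192.168.255.255)
Private (in 10.0.0.0/8)


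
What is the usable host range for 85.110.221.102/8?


Network: 85.0.0.0
Broadcast: 85.255.255.255
First usable = network + 1
Last usable = broadcast - 1
Range: 85.0.0.1 to 85.255.255.254


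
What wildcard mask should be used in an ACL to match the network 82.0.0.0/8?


Subnet mask: 255.0.0.0
Wildcard = 255.255.255.255 - subnet mask
255 - 255 = 0
255 - 0 = 255
255 - 0 = 255
255 - 0 = 255
Wildcard: 0.255.255.255


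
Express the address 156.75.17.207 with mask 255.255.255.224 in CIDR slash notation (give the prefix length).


Binary: 11111111.11111111.11111111.11100000
Count leading 1s
Prefix: /27


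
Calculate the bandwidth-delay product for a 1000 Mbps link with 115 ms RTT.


BDP = bandwidth * RTT
= 1000 Mbps * 115 ms
= 1000 * 1e6 * 115 / 1000 bits
= 115000000 bits
= 14375000 bytes
= 14038.0859 KB
BDP = 115000000 bits (14375000 bytes)


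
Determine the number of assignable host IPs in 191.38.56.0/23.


Host bits = 32 - 23 = 9
Total addresses = 2^9 = 512
Usable = total - 2 (network and broadcast)
Usable hosts: 510


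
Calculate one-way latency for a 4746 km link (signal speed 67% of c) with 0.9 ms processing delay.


Speed = 0.67 * 3e5 km/s = 201000 km/s
Propagation delay = 4746 / 201000 = 0.0236 s = 23.6119 ms
Processing delay = 0.9 ms
Total one-way latency = 24.5119 ms


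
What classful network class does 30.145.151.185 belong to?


First octet: 30
Binary: 00011110
0xxxxxxx -> Class A (1-126)
Class A, default mask 255.0.0.0 (/8)


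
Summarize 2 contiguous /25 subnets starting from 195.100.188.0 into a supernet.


Original prefix: /25
Number of subnets: 2 = 2^1
New prefix = 25 - 1 = 24
Supernet: 195.100.188.0/24


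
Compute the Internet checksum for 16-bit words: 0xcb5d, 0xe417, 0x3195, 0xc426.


Sum all words (with carry folding):
+ 0xcb5d = 0xcb5d
+ 0xe417 = 0xaf75
+ 0x3195 = 0xe10a
+ 0xc426 = 0xa531
One's complement: ~0xa531
Checksum = 0x5ace


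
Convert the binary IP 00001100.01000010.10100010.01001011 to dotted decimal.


00001100 = 12
01000010 = 66
10100010 = 162
01001011 = 75
IP: 12.66.162.75


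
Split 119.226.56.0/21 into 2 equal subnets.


New prefix = 21 + 1 = 22
Each subnet has 1024 addresses
  119.226.56.0/22
  119.226.60.0/22
Subnets: 119.226.56.0/22, 119.226.60.0/22


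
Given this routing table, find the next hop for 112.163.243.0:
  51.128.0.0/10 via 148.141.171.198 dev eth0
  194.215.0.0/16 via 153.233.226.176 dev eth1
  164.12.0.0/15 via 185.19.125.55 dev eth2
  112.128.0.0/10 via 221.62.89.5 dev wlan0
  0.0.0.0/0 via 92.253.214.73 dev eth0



Longest prefix match for 112.163.243.0:
  /10 51.128.0.0: no
  /16 194.215.0.0: no
  /15 164.12.0.0: no
  /10 112.128.0.0: MATCH
  /0 0.0.0.0: MATCH
Selected: next-hop 221.62.89.5 via wlan0 (matched /10)


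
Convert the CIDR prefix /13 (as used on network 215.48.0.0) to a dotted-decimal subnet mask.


/13 means 13 network bits, 19 host bits
Binary: 11111111111110000000000000000000
Mask: 255.248.0.0


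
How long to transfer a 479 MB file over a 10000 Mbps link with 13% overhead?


Effective throughput = 10000 * (1 - 13/100) = 8700 Mbps
File size in Mb = 479 * 8 = 3832 Mb
Time = 3832 / 8700
Time = 0.4405 seconds


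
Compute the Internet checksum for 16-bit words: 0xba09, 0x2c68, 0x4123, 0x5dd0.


Sum all words (with carry folding):
+ 0xba09 = 0xba09
+ 0x2c68 = 0xe671
+ 0x4123 = 0x2795
+ 0x5dd0 = 0x8565
One's complement: ~0x8565
Checksum = 0x7a9a


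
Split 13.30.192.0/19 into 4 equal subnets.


New prefix = 19 + 2 = 21
Each subnet has 2048 addresses
  13.30.192.0/21
  13.30.200.0/21
  13.30.208.0/21
  13.30.216.0/21
Subnets: 13.30.192.0/21, 13.30.200.0/21, 13.30.208.0/21, 13.30.216.0/21


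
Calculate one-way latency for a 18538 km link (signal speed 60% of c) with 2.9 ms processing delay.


Speed = 0.6 * 3e5 km/s = 180000 km/s
Propagation delay = 18538 / 180000 = 0.103 s = 102.9889 ms
Processing delay = 2.9 ms
Total one-way latency = 105.8889 ms


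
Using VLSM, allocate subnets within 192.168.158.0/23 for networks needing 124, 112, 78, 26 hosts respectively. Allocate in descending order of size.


124 hosts -> /25 (126 usable): 192.168.158.0/25
112 hosts -> /25 (126 usable): 192.168.158.128/25
78 hosts -> /25 (126 usable): 192.168.159.0/25
26 hosts -> /27 (30 usable): 192.168.159.128/27
Allocation: 192.168.158.0/25 (124 hosts, 126 usable); 192.168.158.128/25 (112 hosts, 126 usable); 192.168.159.0/25 (78 hosts, 126 usable); 192.168.159.128/27 (26 hosts, 30 usable)


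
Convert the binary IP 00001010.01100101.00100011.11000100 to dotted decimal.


00001010 = 10
01100101 = 101
00100011 = 35
11000100 = 196
IP: 10.101.35.196


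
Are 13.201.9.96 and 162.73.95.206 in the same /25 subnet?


Mask: 255.255.255.128
13.201.9.96 AND mask = 13.201.9.0
162.73.95.206 AND mask = 162.73.95.128
No, different subnets (13.201.9.0 vs 162.73.95.128)


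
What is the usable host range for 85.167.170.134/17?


Network: 85.167.128.0
Broadcast: 85.167.255.255
First usable = network + 1
Last usable = broadcast - 1
Range: 85.167.128.1 to 85.167.255.254


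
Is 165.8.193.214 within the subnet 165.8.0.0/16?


Subnet network: 165.8.0.0
Test IP AND mask: 165.8.0.0
Yes, 165.8.193.214 is in 165.8.0.0/16


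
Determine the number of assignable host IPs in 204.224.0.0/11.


Host bits = 32 - 11 = 21
Total addresses = 2^21 = 2097152
Usable = total - 2 (network and broadcast)
Usable hosts: 2097150


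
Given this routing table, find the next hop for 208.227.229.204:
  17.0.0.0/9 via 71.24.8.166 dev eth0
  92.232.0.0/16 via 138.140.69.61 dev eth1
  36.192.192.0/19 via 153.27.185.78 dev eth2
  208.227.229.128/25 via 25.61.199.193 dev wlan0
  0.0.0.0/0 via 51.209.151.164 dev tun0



Longest prefix match for 208.227.229.204:
  /9 17.0.0.0: no
  /16 92.232.0.0: no
  /19 36.192.192.0: no
  /25 208.227.229.128: MATCH
  /0 0.0.0.0: MATCH
Selected: next-hop 25.61.199.193 via wlan0 (matched /25)


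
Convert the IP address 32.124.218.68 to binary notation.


32 = 00100000
124 = 01111100
218 = 11011010
68 = 01000100
Binary: 00100000.01111100.11011010.01000100


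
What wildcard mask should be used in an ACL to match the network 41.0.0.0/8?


Subnet mask: 255.0.0.0
Wildcard = 255.255.255.255 - subnet mask
255 - 255 = 0
255 - 0 = 255
255 - 0 = 255
255 - 0 = 255
Wildcard: 0.255.255.255


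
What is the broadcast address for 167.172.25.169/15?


Network: 167.172.0.0/15
Host bits = 17
Set all host bits to 1:
Broadcast: 167.173.255.255


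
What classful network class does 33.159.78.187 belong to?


First octet: 33
Binary: 00100001
0xxxxxxx -> Class A (1-126)
Class A, default mask 255.0.0.0 (/8)


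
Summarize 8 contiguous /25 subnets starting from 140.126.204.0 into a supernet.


Original prefix: /25
Number of subnets: 8 = 2^3
New prefix = 25 - 3 = 22
Supernet: 140.126.204.0/22


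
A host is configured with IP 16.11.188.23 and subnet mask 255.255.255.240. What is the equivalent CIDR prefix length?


Binary: 11111111.11111111.11111111.11110000
Count leading 1s
Prefix: /28


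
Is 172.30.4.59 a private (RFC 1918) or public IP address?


RFC 1918 private ranges:
  10.0.0.0/8 (10.0.0.0 - 10.255.255.255)
  172.16.0.0/12 (172.16.0.0 - 172.31.255.255)
  192.168.0.0/16 (192.168.0.0 - 192.168.255.255)
Private (in 172.16.0.0/12)


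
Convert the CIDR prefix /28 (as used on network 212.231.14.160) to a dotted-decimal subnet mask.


/28 means 28 network bits, 4 host bits
Binary: 11111111111111111111111111110000
Mask: 255.255.255.240


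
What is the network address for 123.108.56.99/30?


IP:   01111011.01101100.00111000.01100011
Mask: 11111111.11111111.11111111.11111100
AND operation:
Net:  01111011.01101100.00111000.01100000
Network: 123.108.56.96/30


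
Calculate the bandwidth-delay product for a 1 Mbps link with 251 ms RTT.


BDP = bandwidth * RTT
= 1 Mbps * 251 ms
= 1 * 1e6 * 251 / 1000 bits
= 251000 bits
= 31375 bytes
= 30.6396 KB
BDP = 251000 bits (31375 bytes)


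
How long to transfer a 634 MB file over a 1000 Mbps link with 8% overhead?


Effective throughput = 1000 * (1 - 8/100) = 920 Mbps
File size in Mb = 634 * 8 = 5072 Mb
Time = 5072 / 920
Time = 5.513 seconds


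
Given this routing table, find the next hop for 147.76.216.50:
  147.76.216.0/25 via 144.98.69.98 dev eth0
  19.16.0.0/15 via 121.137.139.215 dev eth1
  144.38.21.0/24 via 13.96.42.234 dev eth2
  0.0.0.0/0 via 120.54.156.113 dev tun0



Longest prefix match for 147.76.216.50:
  /25 147.76.216.0: MATCH
  /15 19.16.0.0: no
  /24 144.38.21.0: no
  /0 0.0.0.0: MATCH
Selected: next-hop 144.98.69.98 via eth0 (matched /25)


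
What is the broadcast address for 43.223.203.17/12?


Network: 43.208.0.0/12
Host bits = 20
Set all host bits to 1:
Broadcast: 43.223.255.255


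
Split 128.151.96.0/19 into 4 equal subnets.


New prefix = 19 + 2 = 21
Each subnet has 2048 addresses
  128.151.96.0/21
  128.151.104.0/21
  128.151.112.0/21
  128.151.120.0/21
Subnets: 128.151.96.0/21, 128.151.104.0/21, 128.151.112.0/21, 128.151.120.0/21


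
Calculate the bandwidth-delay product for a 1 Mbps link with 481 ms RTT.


BDP = bandwidth * RTT
= 1 Mbps * 481 ms
= 1 * 1e6 * 481 / 1000 bits
= 481000 bits
= 60125 bytes
= 58.7158 KB
BDP = 481000 bits (60125 bytes)


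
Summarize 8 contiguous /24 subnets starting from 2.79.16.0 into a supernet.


Original prefix: /24
Number of subnets: 8 = 2^3
New prefix = 24 - 3 = 21
Supernet: 2.79.16.0/21


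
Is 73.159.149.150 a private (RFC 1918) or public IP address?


RFC 1918 private ranges:
  10.0.0.0/8 (10.0.0.0 - 10.255.255.255)
  172.16.0.0/12 (172.16.0.0 - 172.31.255.255)
  192.168.0.0/16 (192.168.0.0 - 192.168.255.255)
Public (not in any RFC 1918 range)


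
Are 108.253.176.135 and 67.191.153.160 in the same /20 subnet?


Mask: 255.255.240.0
108.253.176.135 AND mask = 108.253.176.0
67.191.153.160 AND mask = 67.191.144.0
No, different subnets (108.253.176.0 vs 67.191.144.0)


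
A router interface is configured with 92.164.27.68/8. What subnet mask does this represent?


/8 means 8 network bits, 24 host bits
Binary: 11111111000000000000000000000000
Mask: 255.0.0.0


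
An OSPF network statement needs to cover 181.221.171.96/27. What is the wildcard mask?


Subnet mask: 255.255.255.224
Wildcard = 255.255.255.255 - subnet mask
255 - 255 = 0
255 - 255 = 0
255 - 255 = 0
255 - 224 = 31
Wildcard: 0.0.0.31


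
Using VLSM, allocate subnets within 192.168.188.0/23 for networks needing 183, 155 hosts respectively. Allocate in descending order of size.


183 hosts -> /24 (254 usable): 192.168.188.0/24
155 hosts -> /24 (254 usable): 192.168.189.0/24
Allocation: 192.168.188.0/24 (183 hosts, 254 usable); 192.168.189.0/24 (155 hosts, 254 usable)


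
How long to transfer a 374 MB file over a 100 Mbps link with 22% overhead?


Effective throughput = 100 * (1 - 22/100) = 78 Mbps
File size in Mb = 374 * 8 = 2992 Mb
Time = 2992 / 78
Time = 38.359 seconds


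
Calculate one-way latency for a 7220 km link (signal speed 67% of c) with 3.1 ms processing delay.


Speed = 0.67 * 3e5 km/s = 201000 km/s
Propagation delay = 7220 / 201000 = 0.0359 s = 35.9204 ms
Processing delay = 3.1 ms
Total one-way latency = 39.0204 ms


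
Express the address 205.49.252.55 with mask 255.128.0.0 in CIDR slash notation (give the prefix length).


Binary: 11111111.10000000.00000000.00000000
Count leading 1s
Prefix: /9


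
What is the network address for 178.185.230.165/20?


IP:   10110010.10111001.11100110.10100101
Mask: 11111111.11111111.11110000.00000000
AND operation:
Net:  10110010.10111001.11100000.00000000
Network: 178.185.224.0/20


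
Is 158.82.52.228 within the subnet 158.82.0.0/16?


Subnet network: 158.82.0.0
Test IP AND mask: 158.82.0.0
Yes, 158.82.52.228 is in 158.82.0.0/16


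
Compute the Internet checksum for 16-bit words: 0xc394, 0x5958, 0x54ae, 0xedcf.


Sum all words (with carry folding):
+ 0xc394 = 0xc394
+ 0x5958 = 0x1ced
+ 0x54ae = 0x719b
+ 0xedcf = 0x5f6b
One's complement: ~0x5f6b
Checksum = 0xa094


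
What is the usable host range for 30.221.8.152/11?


Network: 30.192.0.0
Broadcast: 30.223.255.255
First usable = network + 1
Last usable = broadcast - 1
Range: 30.192.0.1 to 30.223.255.254


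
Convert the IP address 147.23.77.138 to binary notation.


147 = 10010011
23 = 00010111
77 = 01001101
138 = 10001010
Binary: 10010011.00010111.01001101.10001010


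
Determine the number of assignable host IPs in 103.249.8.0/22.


Host bits = 32 - 22 = 10
Total addresses = 2^10 = 1024
Usable = total - 2 (network and broadcast)
Usable hosts: 1022


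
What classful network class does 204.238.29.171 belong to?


First octet: 204
Binary: 11001100
110xxxxx -> Class C (192-223)
Class C, default mask 255.255.255.0 (/24)


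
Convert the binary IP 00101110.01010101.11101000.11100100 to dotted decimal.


00101110 = 46
01010101 = 85
11101000 = 232
11100100 = 228
IP: 46.85.232.228


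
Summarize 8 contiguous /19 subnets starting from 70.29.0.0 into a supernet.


Original prefix: /19
Number of subnets: 8 = 2^3
New prefix = 19 - 3 = 16
Supernet: 70.29.0.0/16


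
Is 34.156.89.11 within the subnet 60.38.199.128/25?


Subnet network: 60.38.199.128
Test IP AND mask: 34.156.89.0
No, 34.156.89.11 is not in 60.38.199.128/25


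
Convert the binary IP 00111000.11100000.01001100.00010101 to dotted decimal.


00111000 = 56
11100000 = 224
01001100 = 76
00010101 = 21
IP: 56.224.76.21


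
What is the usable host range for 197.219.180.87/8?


Network: 197.0.0.0
Broadcast: 197.255.255.255
First usable = network + 1
Last usable = broadcast - 1
Range: 197.0.0.1 to 197.255.255.254


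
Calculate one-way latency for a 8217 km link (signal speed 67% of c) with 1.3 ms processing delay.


Speed = 0.67 * 3e5 km/s = 201000 km/s
Propagation delay = 8217 / 201000 = 0.0409 s = 40.8806 ms
Processing delay = 1.3 ms
Total one-way latency = 42.1806 ms


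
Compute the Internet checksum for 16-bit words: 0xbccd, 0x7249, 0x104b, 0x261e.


Sum all words (with carry folding):
+ 0xbccd = 0xbccd
+ 0x7249 = 0x2f17
+ 0x104b = 0x3f62
+ 0x261e = 0x6580
One's complement: ~0x6580
Checksum = 0x9a7f


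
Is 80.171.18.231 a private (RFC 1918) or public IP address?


RFC 1918 private ranges:
  10.0.0.0/8 (10.0.0.0 - 10.255.255.255)
  172.16.0.0/12 (172.16.0.0 - 172.31.255.255)
  192.168.0.0/16 (192.168.0.0 - 192.168.255.255)
Public (not in any RFC 1918 range)


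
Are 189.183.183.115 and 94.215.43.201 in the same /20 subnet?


Mask: 255.255.240.0
189.183.183.115 AND mask = 189.183.176.0
94.215.43.201 AND mask = 94.215.32.0
No, different subnets (189.183.176.0 vs 94.215.32.0)


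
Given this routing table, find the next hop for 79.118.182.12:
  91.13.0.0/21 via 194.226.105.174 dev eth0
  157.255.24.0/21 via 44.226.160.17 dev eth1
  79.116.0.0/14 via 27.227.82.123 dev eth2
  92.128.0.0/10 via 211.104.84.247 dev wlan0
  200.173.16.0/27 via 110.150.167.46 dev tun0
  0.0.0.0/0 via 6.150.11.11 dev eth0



Longest prefix match for 79.118.182.12:
  /21 91.13.0.0: no
  /21 157.255.24.0: no
  /14 79.116.0.0: MATCH
  /10 92.128.0.0: no
  /27 200.173.16.0: no
  /0 0.0.0.0: MATCH
Selected: next-hop 27.227.82.123 via eth2 (matched /14)


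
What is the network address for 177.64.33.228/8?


IP:   10110001.01000000.00100001.11100100
Mask: 11111111.00000000.00000000.00000000
AND operation:
Net:  10110001.00000000.00000000.00000000
Network: 177.0.0.0/8


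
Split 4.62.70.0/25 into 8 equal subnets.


New prefix = 25 + 3 = 28
Each subnet has 16 addresses
  4.62.70.0/28
  4.62.70.16/28
  4.62.70.32/28
  4.62.70.48/28
  4.62.70.64/28
  4.62.70.80/28
  4.62.70.96/28
  4.62.70.112/28
Subnets: 4.62.70.0/28, 4.62.70.16/28, 4.62.70.32/28, 4.62.70.48/28, 4.62.70.64/28, 4.62.70.80/28, 4.62.70.96/28, 4.62.70.112/28


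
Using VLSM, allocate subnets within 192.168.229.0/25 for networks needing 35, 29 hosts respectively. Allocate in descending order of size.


35 hosts -> /26 (62 usable): 192.168.229.0/26
29 hosts -> /27 (30 usable): 192.168.229.64/27
Allocation: 192.168.229.0/26 (35 hosts, 62 usable); 192.168.229.64/27 (29 hosts, 30 usable)


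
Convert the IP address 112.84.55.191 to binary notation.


112 = 01110000
84 = 01010100
55 = 00110111
191 = 10111111
Binary: 01110000.01010100.00110111.10111111


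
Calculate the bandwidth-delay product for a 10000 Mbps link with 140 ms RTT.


BDP = bandwidth * RTT
= 10000 Mbps * 140 ms
= 10000 * 1e6 * 140 / 1000 bits
= 1400000000 bits
= 175000000 bytes
= 170898.4375 KB
BDP = 1400000000 bits (175000000 bytes)


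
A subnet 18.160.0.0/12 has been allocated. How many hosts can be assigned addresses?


Host bits = 32 - 12 = 20
Total addresses = 2^20 = 1048576
Usable = total - 2 (network and broadcast)
Usable hosts: 1048574


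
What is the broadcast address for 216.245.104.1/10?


Network: 216.192.0.0/10
Host bits = 22
Set all host bits to 1:
Broadcast: 216.255.255.255


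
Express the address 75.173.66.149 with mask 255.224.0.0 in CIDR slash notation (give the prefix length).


Binary: 11111111.11100000.00000000.00000000
Count leading 1s
Prefix: /11


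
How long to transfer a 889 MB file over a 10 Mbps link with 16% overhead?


Effective throughput = 10 * (1 - 16/100) = 8.4 Mbps
File size in Mb = 889 * 8 = 7112 Mb
Time = 7112 / 8.4
Time = 846.6667 seconds


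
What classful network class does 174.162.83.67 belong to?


First octet: 174
Binary: 10101110
10xxxxxx -> Class B (128-191)
Class B, default mask 255.255.0.0 (/16)


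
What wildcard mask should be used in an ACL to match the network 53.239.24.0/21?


Subnet mask: 255.255.248.0
Wildcard = 255.255.255.255 - subnet mask
255 - 255 = 0
255 - 255 = 0
255 - 248 = 7
255 - 0 = 255
Wildcard: 0.0.7.255


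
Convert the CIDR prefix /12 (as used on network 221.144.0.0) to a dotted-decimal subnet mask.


/12 means 12 network bits, 20 host bits
Binary: 11111111111100000000000000000000
Mask: 255.240.0.0


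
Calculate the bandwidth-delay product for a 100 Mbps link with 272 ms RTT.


BDP = bandwidth * RTT
= 100 Mbps * 272 ms
= 100 * 1e6 * 272 / 1000 bits
= 27200000 bits
= 3400000 bytes
= 3320.3125 KB
BDP = 27200000 bits (3400000 bytes)


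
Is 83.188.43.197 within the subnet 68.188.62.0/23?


Subnet network: 68.188.62.0
Test IP AND mask: 83.188.42.0
No, 83.188.43.197 is not in 68.188.62.0/23


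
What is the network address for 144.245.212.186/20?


IP:   10010000.11110101.11010100.10111010
Mask: 11111111.11111111.11110000.00000000
AND operation:
Net:  10010000.11110101.11010000.00000000
Network: 144.245.208.0/20


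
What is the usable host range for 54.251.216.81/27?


Network: 54.251.216.64
Broadcast: 54.251.216.95
First usable = network + 1
Last usable = broadcast - 1
Range: 54.251.216.65 to 54.251.216.94


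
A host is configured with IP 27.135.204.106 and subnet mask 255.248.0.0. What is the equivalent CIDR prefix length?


Binary: 11111111.11111000.00000000.00000000
Count leading 1s
Prefix: /13


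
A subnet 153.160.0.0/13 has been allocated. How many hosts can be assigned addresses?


Host bits = 32 - 13 = 19
Total addresses = 2^19 = 524288
Usable = total - 2 (network and broadcast)
Usable hosts: 524286


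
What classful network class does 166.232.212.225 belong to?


First octet: 166
Binary: 10100110
10xxxxxx -> Class B (128-191)
Class B, default mask 255.255.0.0 (/16)


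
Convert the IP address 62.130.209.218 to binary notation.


62 = 00111110
130 = 10000010
209 = 11010001
218 = 11011010
Binary: 00111110.10000010.11010001.11011010


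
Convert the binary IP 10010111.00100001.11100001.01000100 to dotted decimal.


10010111 = 151
00100001 = 33
11100001 = 225
01000100 = 68
IP: 151.33.225.68


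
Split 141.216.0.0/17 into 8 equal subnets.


New prefix = 17 + 3 = 20
Each subnet has 4096 addresses
  141.216.0.0/20
  141.216.16.0/20
  141.216.32.0/20
  141.216.48.0/20
  141.216.64.0/20
  141.216.80.0/20
  141.216.96.0/20
  141.216.112.0/20
Subnets: 141.216.0.0/20, 141.216.16.0/20, 141.216.32.0/20, 141.216.48.0/20, 141.216.64.0/20, 141.216.80.0/20, 141.216.96.0/20, 141.216.112.0/20


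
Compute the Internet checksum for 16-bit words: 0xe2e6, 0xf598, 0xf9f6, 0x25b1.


Sum all words (with carry folding):
+ 0xe2e6 = 0xe2e6
+ 0xf598 = 0xd87f
+ 0xf9f6 = 0xd276
+ 0x25b1 = 0xf827
One's complement: ~0xf827
Checksum = 0x07d8


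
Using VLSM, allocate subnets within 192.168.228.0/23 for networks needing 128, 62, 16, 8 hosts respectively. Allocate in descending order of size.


128 hosts -> /24 (254 usable): 192.168.228.0/24
62 hosts -> /26 (62 usable): 192.168.229.0/26
16 hosts -> /27 (30 usable): 192.168.229.64/27
8 hosts -> /28 (14 usable): 192.168.229.96/28
Allocation: 192.168.228.0/24 (128 hosts, 254 usable); 192.168.229.0/26 (62 hosts, 62 usable); 192.168.229.64/27 (16 hosts, 30 usable); 192.168.229.96/28 (8 hosts, 14 usable)


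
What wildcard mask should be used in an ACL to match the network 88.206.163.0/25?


Subnet mask: 255.255.255.128
Wildcard = 255.255.255.255 - subnet mask
255 - 255 = 0
255 - 255 = 0
255 - 255 = 0
255 - 128 = 127
Wildcard: 0.0.0.127


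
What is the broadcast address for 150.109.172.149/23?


Network: 150.109.172.0/23
Host bits = 9
Set all host bits to 1:
Broadcast: 150.109.173.255


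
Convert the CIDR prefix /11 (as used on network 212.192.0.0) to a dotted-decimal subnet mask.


/11 means 11 network bits, 21 host bits
Binary: 11111111111000000000000000000000
Mask: 255.224.0.0


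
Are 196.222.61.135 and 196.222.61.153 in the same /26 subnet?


Mask: 255.255.255.192
196.222.61.135 AND mask = 196.222.61.128
196.222.61.153 AND mask = 196.222.61.128
Yes, same subnet (196.222.61.128)


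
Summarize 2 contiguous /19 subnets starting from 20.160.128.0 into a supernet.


Original prefix: /19
Number of subnets: 2 = 2^1
New prefix = 19 - 1 = 18
Supernet: 20.160.128.0/18


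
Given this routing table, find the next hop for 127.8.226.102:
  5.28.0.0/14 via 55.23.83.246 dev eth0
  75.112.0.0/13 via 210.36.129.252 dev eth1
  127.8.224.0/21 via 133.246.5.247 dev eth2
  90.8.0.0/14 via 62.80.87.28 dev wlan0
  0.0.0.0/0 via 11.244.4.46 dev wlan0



Longest prefix match for 127.8.226.102:
  /14 5.28.0.0: no
  /13 75.112.0.0: no
  /21 127.8.224.0: MATCH
  /14 90.8.0.0: no
  /0 0.0.0.0: MATCH
Selected: next-hop 133.246.5.247 via eth2 (matched /21)


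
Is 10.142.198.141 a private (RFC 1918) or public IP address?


RFC 1918 private ranges:
  10.0.0.0/8 (10.0.0.0 - 10.255.255.255)
  172.16.0.0/12 (172.16.0.0 - 172.31.255.255)
  192.168.0.0/16 (192.168.0.0 - 192.168.255.255)
Private (in 10.0.0.0/8)


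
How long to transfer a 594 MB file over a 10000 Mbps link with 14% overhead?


Effective throughput = 10000 * (1 - 14/100) = 8600 Mbps
File size in Mb = 594 * 8 = 4752 Mb
Time = 4752 / 8600
Time = 0.5526 seconds


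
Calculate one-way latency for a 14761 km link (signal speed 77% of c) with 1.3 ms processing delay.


Speed = 0.77 * 3e5 km/s = 231000 km/s
Propagation delay = 14761 / 231000 = 0.0639 s = 63.9004 ms
Processing delay = 1.3 ms
Total one-way latency = 65.2004 ms


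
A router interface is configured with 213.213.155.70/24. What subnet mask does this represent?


/24 means 24 network bits, 8 host bits
Binary: 11111111111111111111111100000000
Mask: 255.255.255.0


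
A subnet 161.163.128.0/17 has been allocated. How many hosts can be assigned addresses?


Host bits = 32 - 17 = 15
Total addresses = 2^15 = 32768
Usable = total - 2 (network and broadcast)
Usable hosts: 32766


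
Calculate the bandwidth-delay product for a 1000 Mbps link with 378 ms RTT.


BDP = bandwidth * RTT
= 1000 Mbps * 378 ms
= 1000 * 1e6 * 378 / 1000 bits
= 378000000 bits
= 47250000 bytes
= 46142.5781 KB
BDP = 378000000 bits (47250000 bytes)


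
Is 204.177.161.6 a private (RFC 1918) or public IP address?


RFC 1918 private ranges:
  10.0.0.0/8 (10.0.0.0 - 10.255.255.255)
  172.16.0.0/12 (172.16.0.0 - 172.31.255.255)
  192.168.0.0/16 (192.168.0.0 - 192.168.255.255)
Public (not in any RFC 1918 range)


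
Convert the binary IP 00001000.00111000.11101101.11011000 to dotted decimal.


00001000 = 8
00111000 = 56
11101101 = 237
11011000 = 216
IP: 8.56.237.216


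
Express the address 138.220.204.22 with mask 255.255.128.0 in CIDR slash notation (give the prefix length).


Binary: 11111111.11111111.10000000.00000000
Count leading 1s
Prefix: /17


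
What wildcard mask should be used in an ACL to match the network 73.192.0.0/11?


Subnet mask: 255.224.0.0
Wildcard = 255.255.255.255 - subnet mask
255 - 255 = 0
255 - 224 = 31
255 - 0 = 255
255 - 0 = 255
Wildcard: 0.31.255.255


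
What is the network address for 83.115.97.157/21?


IP:   01010011.01110011.01100001.10011101
Mask: 11111111.11111111.11111000.00000000
AND operation:
Net:  01010011.01110011.01100000.00000000
Network: 83.115.96.0/21


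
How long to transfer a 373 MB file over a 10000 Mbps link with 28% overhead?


Effective throughput = 10000 * (1 - 28/100) = 7200 Mbps
File size in Mb = 373 * 8 = 2984 Mb
Time = 2984 / 7200
Time = 0.4144 seconds


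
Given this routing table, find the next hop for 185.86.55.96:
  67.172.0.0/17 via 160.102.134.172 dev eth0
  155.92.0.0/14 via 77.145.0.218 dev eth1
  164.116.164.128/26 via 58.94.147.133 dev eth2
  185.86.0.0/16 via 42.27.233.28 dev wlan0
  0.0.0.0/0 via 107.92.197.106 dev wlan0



Longest prefix match for 185.86.55.96:
  /17 67.172.0.0: no
  /14 155.92.0.0: no
  /26 164.116.164.128: no
  /16 185.86.0.0: MATCH
  /0 0.0.0.0: MATCH
Selected: next-hop 42.27.233.28 via wlan0 (matched /16)


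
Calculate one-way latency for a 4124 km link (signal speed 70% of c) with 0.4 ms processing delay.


Speed = 0.7 * 3e5 km/s = 210000 km/s
Propagation delay = 4124 / 210000 = 0.0196 s = 19.6381 ms
Processing delay = 0.4 ms
Total one-way latency = 20.0381 ms


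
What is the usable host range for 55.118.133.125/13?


Network: 55.112.0.0
Broadcast: 55.119.255.255
First usable = network + 1
Last usable = broadcast - 1
Range: 55.112.0.1 to 55.119.255.254


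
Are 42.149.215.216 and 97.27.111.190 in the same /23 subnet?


Mask: 255.255.254.0
42.149.215.216 AND mask = 42.149.214.0
97.27.111.190 AND mask = 97.27.110.0
No, different subnets (42.149.214.0 vs 97.27.110.0)


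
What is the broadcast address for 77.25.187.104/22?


Network: 77.25.184.0/22
Host bits = 10
Set all host bits to 1:
Broadcast: 77.25.187.255


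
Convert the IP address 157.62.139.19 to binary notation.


157 = 10011101
62 = 00111110
139 = 10001011
19 = 00010011
Binary: 10011101.00111110.10001011.00010011


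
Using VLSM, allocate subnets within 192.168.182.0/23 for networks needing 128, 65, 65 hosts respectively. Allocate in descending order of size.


128 hosts -> /24 (254 usable): 192.168.182.0/24
65 hosts -> /25 (126 usable): 192.168.183.0/25
65 hosts -> /25 (126 usable): 192.168.183.128/25
Allocation: 192.168.182.0/24 (128 hosts, 254 usable); 192.168.183.0/25 (65 hosts, 126 usable); 192.168.183.128/25 (65 hosts, 126 usable)


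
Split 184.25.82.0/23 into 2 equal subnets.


New prefix = 23 + 1 = 24
Each subnet has 256 addresses
  184.25.82.0/24
  184.25.83.0/24
Subnets: 184.25.82.0/24, 184.25.83.0/24


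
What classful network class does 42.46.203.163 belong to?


First octet: 42
Binary: 00101010
0xxxxxxx -> Class A (1-126)
Class A, default mask 255.0.0.0 (/8)


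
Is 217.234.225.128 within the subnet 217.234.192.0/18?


Subnet network: 217.234.192.0
Test IP AND mask: 217.234.192.0
Yes, 217.234.225.128 is in 217.234.192.0/18


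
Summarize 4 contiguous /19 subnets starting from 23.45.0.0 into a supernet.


Original prefix: /19
Number of subnets: 4 = 2^2
New prefix = 19 - 2 = 17
Supernet: 23.45.0.0/17


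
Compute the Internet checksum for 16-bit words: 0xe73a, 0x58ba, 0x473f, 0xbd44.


Sum all words (with carry folding):
+ 0xe73a = 0xe73a
+ 0x58ba = 0x3ff5
+ 0x473f = 0x8734
+ 0xbd44 = 0x4479
One's complement: ~0x4479
Checksum = 0xbb86


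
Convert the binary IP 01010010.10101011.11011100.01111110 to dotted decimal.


01010010 = 82
10101011 = 171
11011100 = 220
01111110 = 126
IP: 82.171.220.126
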